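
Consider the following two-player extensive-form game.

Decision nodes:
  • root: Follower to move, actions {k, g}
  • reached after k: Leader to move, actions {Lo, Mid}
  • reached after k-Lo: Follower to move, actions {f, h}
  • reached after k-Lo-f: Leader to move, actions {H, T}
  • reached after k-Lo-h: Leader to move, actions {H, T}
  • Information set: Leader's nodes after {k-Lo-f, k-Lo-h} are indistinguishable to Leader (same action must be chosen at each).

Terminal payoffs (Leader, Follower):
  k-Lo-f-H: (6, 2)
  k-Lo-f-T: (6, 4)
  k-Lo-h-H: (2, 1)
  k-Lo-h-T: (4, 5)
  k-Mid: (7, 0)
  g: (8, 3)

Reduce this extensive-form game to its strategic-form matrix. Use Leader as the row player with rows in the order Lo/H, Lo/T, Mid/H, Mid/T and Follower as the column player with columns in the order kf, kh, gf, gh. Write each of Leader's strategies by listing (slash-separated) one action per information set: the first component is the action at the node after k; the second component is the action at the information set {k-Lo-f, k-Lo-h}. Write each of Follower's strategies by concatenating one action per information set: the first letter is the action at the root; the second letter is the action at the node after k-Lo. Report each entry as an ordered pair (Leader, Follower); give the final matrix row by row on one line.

Lo/H: (6,2) (2,1) (8,3) (8,3) | Lo/T: (6,4) (4,5) (8,3) (8,3) | Mid/H: (7,0) (7,0) (8,3) (8,3) | Mid/T: (7,0) (7,0) (8,3) (8,3)

            kf       kh       gf       gh
 Lo/H    (6,2)    (2,1)    (8,3)    (8,3)
 Lo/T    (6,4)    (4,5)    (8,3)    (8,3)
Mid/H    (7,0)    (7,0)    (8,3)    (8,3)
Mid/T    (7,0)    (7,0)    (8,3)    (8,3)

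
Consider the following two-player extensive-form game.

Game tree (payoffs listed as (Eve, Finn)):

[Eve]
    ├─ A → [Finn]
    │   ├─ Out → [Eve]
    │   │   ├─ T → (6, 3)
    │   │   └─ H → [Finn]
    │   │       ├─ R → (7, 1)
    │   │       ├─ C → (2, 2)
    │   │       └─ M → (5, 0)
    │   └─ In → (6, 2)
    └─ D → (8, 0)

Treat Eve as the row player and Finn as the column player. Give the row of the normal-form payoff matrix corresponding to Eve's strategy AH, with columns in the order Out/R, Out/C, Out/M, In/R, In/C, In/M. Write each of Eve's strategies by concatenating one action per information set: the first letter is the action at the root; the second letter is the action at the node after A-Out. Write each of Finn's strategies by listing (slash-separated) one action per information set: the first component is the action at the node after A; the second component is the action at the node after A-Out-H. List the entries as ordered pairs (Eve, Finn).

(7,1) (2,2) (5,0) (6,2) (6,2) (6,2)

vs Out/R: Eve plays A → Finn plays Out at [A] → Eve plays H at [A-Out] → Finn plays R at [A-Out-H] → (7, 1)
vs Out/C: Eve plays A → Finn plays Out at [A] → Eve plays H at [A-Out] → Finn plays C at [A-Out-H] → (2, 2)
vs Out/M: Eve plays A → Finn plays Out at [A] → Eve plays H at [A-Out] → Finn plays M at [A-Out-H] → (5, 0)
vs In/R: Eve plays A → Finn plays In at [A] → (6, 2)
vs In/C: Eve plays A → Finn plays In at [A] → (6, 2)
vs In/M: Eve plays A → Finn plays In at [A] → (6, 2)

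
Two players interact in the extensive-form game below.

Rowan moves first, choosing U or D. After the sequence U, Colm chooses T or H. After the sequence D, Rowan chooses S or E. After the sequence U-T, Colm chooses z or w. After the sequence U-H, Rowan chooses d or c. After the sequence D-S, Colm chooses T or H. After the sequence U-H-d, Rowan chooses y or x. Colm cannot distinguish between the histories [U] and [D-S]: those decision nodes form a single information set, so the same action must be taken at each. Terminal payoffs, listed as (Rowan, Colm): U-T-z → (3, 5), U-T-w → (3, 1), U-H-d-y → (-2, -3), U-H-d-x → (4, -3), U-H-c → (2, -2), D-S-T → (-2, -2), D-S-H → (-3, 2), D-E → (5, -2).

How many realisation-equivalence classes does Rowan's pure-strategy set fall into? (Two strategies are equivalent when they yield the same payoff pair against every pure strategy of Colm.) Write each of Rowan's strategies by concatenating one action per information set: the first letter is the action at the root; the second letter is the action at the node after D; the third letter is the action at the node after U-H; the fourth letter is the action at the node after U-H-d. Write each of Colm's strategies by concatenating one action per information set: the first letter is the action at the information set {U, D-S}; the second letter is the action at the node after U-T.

5

Rowan has 16 pure strategies: USdy, USdx, UScy, UScx, UEdy, UEdx, UEcy, UEcx, DSdy, DSdx, DScy, DScx, DEdy, DEdx, DEcy, DEcx. Columns: Tz, Tw, Hz, Hw.
{USdy, UEdy} → row (3,5) (3,1) (-2,-3) (-2,-3)
{USdx, UEdx} → row (3,5) (3,1) (4,-3) (4,-3)
{UScy, UScx, UEcy, UEcx} → row (3,5) (3,1) (2,-2) (2,-2)
{DSdy, DSdx, DScy, DScx} → row (-2,-2) (-2,-2) (-3,2) (-3,2)
{DEdy, DEdx, DEcy, DEcx} → row (5,-2) (5,-2) (5,-2) (5,-2)
That's 5 distinct rows out of 16 strategies.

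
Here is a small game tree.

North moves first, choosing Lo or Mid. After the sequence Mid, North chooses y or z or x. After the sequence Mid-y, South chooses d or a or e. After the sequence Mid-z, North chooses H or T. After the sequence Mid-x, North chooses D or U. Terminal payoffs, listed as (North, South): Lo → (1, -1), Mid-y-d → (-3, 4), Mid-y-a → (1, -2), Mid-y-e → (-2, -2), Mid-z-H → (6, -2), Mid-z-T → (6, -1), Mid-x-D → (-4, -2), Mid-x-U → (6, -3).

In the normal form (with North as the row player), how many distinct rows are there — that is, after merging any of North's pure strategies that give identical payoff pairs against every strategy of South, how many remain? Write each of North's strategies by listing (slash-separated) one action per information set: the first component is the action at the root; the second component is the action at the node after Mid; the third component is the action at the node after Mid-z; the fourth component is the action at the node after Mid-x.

6

North has 24 pure strategies: Lo/y/H/D, Lo/y/H/U, Lo/y/T/D, Lo/y/T/U, Lo/z/H/D, Lo/z/H/U, Lo/z/T/D, Lo/z/T/U, Lo/x/H/D, Lo/x/H/U, Lo/x/T/D, Lo/x/T/U, Mid/y/H/D, Mid/y/H/U, Mid/y/T/D, Mid/y/T/U, Mid/z/H/D, Mid/z/H/U, Mid/z/T/D, Mid/z/T/U, Mid/x/H/D, Mid/x/H/U, Mid/x/T/D, Mid/x/T/U. Columns: d, a, e.
{Lo/y/H/D, Lo/y/H/U, Lo/y/T/D, Lo/y/T/U, Lo/z/H/D, Lo/z/H/U, Lo/z/T/D, Lo/z/T/U, Lo/x/H/D, Lo/x/H/U, Lo/x/T/D, Lo/x/T/U} → row (1,-1) (1,-1) (1,-1)
{Mid/y/H/D, Mid/y/H/U, Mid/y/T/D, Mid/y/T/U} → row (-3,4) (1,-2) (-2,-2)
{Mid/z/H/D, Mid/z/H/U} → row (6,-2) (6,-2) (6,-2)
{Mid/z/T/D, Mid/z/T/U} → row (6,-1) (6,-1) (6,-1)
{Mid/x/H/D, Mid/x/T/D} → row (-4,-2) (-4,-2) (-4,-2)
{Mid/x/H/U, Mid/x/T/U} → row (6,-3) (6,-3) (6,-3)
That's 6 distinct rows out of 24 strategies.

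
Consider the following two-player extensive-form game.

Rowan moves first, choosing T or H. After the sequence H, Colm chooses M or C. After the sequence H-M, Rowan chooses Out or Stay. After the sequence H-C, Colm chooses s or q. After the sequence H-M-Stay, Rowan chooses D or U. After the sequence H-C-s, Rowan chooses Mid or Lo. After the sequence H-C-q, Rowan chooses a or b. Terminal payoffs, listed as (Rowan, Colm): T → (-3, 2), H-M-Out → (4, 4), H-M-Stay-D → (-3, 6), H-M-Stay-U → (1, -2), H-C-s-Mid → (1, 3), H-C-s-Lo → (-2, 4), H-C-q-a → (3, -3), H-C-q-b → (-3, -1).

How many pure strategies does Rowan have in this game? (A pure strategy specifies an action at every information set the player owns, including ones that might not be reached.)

32

Rowan owns the root with actions {T, H} — two choices.
Rowan owns the node after H-M with actions {Out, Stay} — two choices.
Rowan owns the node after H-M-Stay with actions {D, U} — two choices.
Rowan owns the node after H-C-s with actions {Mid, Lo} — two choices.
Rowan owns the node after H-C-q with actions {a, b} — two choices.
A pure strategy fixes one action at each information set independently, so the count is the product 2 × 2 × 2 × 2 × 2 = 32.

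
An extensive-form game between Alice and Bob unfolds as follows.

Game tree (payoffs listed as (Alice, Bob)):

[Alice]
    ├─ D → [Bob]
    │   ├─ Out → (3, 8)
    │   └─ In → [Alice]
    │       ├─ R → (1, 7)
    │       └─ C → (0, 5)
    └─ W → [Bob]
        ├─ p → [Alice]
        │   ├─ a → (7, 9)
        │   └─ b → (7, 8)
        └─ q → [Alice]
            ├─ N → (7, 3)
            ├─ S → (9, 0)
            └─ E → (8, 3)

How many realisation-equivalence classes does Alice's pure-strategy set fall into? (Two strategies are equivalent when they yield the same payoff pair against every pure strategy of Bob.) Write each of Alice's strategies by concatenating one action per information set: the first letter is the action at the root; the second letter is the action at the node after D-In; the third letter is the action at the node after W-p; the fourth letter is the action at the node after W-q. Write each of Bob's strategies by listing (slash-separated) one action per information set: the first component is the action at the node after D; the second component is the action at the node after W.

8

Alice has 24 pure strategies: DRaN, DRaS, DRaE, DRbN, DRbS, DRbE, DCaN, DCaS, DCaE, DCbN, DCbS, DCbE, WRaN, WRaS, WRaE, WRbN, WRbS, WRbE, WCaN, WCaS, WCaE, WCbN, WCbS, WCbE. Columns: Out/p, Out/q, In/p, In/q.
{DRaN, DRaS, DRaE, DRbN, DRbS, DRbE} → row (3,8) (3,8) (1,7) (1,7)
{DCaN, DCaS, DCaE, DCbN, DCbS, DCbE} → row (3,8) (3,8) (0,5) (0,5)
{WRaN, WCaN} → row (7,9) (7,3) (7,9) (7,3)
{WRaS, WCaS} → row (7,9) (9,0) (7,9) (9,0)
{WRaE, WCaE} → row (7,9) (8,3) (7,9) (8,3)
{WRbN, WCbN} → row (7,8) (7,3) (7,8) (7,3)
{WRbS, WCbS} → row (7,8) (9,0) (7,8) (9,0)
{WRbE, WCbE} → row (7,8) (8,3) (7,8) (8,3)
That's 8 distinct rows out of 24 strategies.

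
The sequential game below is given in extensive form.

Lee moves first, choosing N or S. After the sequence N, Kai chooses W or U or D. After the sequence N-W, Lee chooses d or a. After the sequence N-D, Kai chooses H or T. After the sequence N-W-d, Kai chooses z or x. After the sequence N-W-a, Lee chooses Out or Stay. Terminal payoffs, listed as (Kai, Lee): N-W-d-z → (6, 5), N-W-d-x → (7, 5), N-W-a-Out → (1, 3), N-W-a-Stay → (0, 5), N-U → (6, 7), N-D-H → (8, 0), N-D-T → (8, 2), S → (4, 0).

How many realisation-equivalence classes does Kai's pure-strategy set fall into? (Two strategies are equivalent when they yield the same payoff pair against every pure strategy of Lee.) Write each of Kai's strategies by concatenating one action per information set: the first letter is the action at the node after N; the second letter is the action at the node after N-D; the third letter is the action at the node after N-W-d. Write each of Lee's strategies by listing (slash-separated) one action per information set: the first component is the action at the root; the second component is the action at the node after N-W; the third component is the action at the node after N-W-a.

Kai has 12 pure strategies: WHz, WHx, WTz, WTx, UHz, UHx, UTz, UTx, DHz, DHx, DTz, DTx. Columns: N/d/Out, N/d/Stay, N/a/Out, N/a/Stay, S/d/Out, S/d/Stay, S/a/Out, S/a/Stay.
{WHz, WTz} → row (6,5) (6,5) (1,3) (0,5) (4,0) (4,0) (4,0) (4,0)
{WHx, WTx} → row (7,5) (7,5) (1,3) (0,5) (4,0) (4,0) (4,0) (4,0)
{UHz, UHx, UTz, UTx} → row (6,7) (6,7) (6,7) (6,7) (4,0) (4,0) (4,0) (4,0)
{DHz, DHx} → row (8,0) (8,0) (8,0) (8,0) (4,0) (4,0) (4,0) (4,0)
{DTz, DTx} → row (8,2) (8,2) (8,2) (8,2) (4,0) (4,0) (4,0) (4,0)
That's 5 distinct rows out of 12 strategies.

5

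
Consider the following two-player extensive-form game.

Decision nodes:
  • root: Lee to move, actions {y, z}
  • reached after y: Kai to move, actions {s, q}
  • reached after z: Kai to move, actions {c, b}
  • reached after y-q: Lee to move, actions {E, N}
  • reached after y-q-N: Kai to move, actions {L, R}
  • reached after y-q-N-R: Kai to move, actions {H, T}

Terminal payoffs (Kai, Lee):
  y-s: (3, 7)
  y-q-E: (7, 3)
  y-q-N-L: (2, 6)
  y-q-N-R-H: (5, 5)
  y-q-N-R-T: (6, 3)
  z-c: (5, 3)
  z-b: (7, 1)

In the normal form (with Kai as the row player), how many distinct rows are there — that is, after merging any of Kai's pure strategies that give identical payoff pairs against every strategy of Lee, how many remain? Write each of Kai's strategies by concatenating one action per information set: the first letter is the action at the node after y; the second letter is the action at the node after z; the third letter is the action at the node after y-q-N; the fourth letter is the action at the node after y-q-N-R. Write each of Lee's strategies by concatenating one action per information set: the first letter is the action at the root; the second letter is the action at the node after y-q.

Kai has 16 pure strategies: scLH, scLT, scRH, scRT, sbLH, sbLT, sbRH, sbRT, qcLH, qcLT, qcRH, qcRT, qbLH, qbLT, qbRH, qbRT. Columns: yE, yN, zE, zN.
{scLH, scLT, scRH, scRT} → row (3,7) (3,7) (5,3) (5,3)
{sbLH, sbLT, sbRH, sbRT} → row (3,7) (3,7) (7,1) (7,1)
{qcLH, qcLT} → row (7,3) (2,6) (5,3) (5,3)
{qcRH} → row (7,3) (5,5) (5,3) (5,3)
{qcRT} → row (7,3) (6,3) (5,3) (5,3)
{qbLH, qbLT} → row (7,3) (2,6) (7,1) (7,1)
{qbRH} → row (7,3) (5,5) (7,1) (7,1)
{qbRT} → row (7,3) (6,3) (7,1) (7,1)
That's 8 distinct rows out of 16 strategies.

8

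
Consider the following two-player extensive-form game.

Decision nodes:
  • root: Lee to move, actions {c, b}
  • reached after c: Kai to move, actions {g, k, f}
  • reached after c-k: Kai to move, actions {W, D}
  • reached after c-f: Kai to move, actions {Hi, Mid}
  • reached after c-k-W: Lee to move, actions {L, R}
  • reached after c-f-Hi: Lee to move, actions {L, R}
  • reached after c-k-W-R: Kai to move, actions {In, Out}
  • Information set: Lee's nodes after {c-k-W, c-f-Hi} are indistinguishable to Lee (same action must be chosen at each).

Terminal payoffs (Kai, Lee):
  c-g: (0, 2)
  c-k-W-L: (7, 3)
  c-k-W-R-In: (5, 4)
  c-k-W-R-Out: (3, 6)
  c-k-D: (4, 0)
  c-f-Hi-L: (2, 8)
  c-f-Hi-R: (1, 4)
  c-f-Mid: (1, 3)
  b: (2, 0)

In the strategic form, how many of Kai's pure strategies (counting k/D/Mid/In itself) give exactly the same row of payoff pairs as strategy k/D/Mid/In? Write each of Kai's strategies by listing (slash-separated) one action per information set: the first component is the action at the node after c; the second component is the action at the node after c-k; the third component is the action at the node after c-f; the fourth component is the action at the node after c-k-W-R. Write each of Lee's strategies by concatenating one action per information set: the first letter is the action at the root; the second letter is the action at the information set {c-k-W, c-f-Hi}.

4

Row for k/D/Mid/In (columns cL, cR, bL, bR): (4,0) (4,0) (2,0) (2,0).
Under k/D/Mid/In, Kai's choice at the node after c-f and at the node after c-k-W-R can never be reached regardless of what Lee does, so varying those choices leaves every outcome unchanged.
Holding the reachable choices fixed and varying the unreachable ones freely already gives 2 × 2 = 4 equivalent strategies.
No other strategy reproduces this row, so those 4 are the full class: k/D/Hi/In, k/D/Hi/Out, k/D/Mid/In, k/D/Mid/Out.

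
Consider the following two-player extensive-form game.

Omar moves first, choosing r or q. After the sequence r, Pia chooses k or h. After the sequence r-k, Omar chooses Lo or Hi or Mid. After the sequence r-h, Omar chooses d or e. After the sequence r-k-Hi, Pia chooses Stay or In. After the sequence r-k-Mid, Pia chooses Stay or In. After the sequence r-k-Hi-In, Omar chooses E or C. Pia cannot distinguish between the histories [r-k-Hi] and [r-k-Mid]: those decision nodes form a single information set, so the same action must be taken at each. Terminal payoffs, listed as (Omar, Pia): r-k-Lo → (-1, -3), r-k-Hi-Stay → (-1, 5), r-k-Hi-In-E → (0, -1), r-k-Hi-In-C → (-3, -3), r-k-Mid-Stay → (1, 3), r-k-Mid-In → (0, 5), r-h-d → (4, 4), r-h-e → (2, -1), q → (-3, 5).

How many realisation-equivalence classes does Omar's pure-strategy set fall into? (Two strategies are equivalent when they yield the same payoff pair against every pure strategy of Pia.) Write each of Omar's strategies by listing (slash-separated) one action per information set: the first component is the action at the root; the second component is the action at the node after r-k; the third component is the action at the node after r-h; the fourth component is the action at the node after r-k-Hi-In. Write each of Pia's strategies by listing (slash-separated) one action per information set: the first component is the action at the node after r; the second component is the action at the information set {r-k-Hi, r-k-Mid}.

Omar has 24 pure strategies: r/Lo/d/E, r/Lo/d/C, r/Lo/e/E, r/Lo/e/C, r/Hi/d/E, r/Hi/d/C, r/Hi/e/E, r/Hi/e/C, r/Mid/d/E, r/Mid/d/C, r/Mid/e/E, r/Mid/e/C, q/Lo/d/E, q/Lo/d/C, q/Lo/e/E, q/Lo/e/C, q/Hi/d/E, q/Hi/d/C, q/Hi/e/E, q/Hi/e/C, q/Mid/d/E, q/Mid/d/C, q/Mid/e/E, q/Mid/e/C. Columns: k/Stay, k/In, h/Stay, h/In.
{r/Lo/d/E, r/Lo/d/C} → row (-1,-3) (-1,-3) (4,4) (4,4)
{r/Lo/e/E, r/Lo/e/C} → row (-1,-3) (-1,-3) (2,-1) (2,-1)
{r/Hi/d/E} → row (-1,5) (0,-1) (4,4) (4,4)
{r/Hi/d/C} → row (-1,5) (-3,-3) (4,4) (4,4)
{r/Hi/e/E} → row (-1,5) (0,-1) (2,-1) (2,-1)
{r/Hi/e/C} → row (-1,5) (-3,-3) (2,-1) (2,-1)
{r/Mid/d/E, r/Mid/d/C} → row (1,3) (0,5) (4,4) (4,4)
{r/Mid/e/E, r/Mid/e/C} → row (1,3) (0,5) (2,-1) (2,-1)
{q/Lo/d/E, q/Lo/d/C, q/Lo/e/E, q/Lo/e/C, q/Hi/d/E, q/Hi/d/C, q/Hi/e/E, q/Hi/e/C, q/Mid/d/E, q/Mid/d/C, q/Mid/e/E, q/Mid/e/C} → row (-3,5) (-3,5) (-3,5) (-3,5)
That's 9 distinct rows out of 24 strategies.

9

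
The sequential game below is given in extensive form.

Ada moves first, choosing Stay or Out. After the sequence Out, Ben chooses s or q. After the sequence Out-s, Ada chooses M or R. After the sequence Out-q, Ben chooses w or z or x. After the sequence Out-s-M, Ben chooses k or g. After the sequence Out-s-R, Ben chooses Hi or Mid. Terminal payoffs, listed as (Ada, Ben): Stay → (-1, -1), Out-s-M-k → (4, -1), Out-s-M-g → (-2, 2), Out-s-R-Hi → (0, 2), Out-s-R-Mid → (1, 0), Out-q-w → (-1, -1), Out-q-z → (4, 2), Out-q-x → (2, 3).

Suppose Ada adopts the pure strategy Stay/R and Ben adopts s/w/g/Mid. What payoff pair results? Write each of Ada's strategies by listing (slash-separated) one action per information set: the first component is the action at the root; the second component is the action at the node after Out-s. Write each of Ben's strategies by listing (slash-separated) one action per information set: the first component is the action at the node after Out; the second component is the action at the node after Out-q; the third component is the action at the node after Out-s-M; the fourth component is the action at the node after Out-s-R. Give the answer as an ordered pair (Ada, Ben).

Trace the play path from the root:
  Ada plays Stay
→ terminal payoff (-1, -1).
(Ada's choice at the node after Out-s is never reached on this path, so it doesn't affect the outcome.)

(-1, -1)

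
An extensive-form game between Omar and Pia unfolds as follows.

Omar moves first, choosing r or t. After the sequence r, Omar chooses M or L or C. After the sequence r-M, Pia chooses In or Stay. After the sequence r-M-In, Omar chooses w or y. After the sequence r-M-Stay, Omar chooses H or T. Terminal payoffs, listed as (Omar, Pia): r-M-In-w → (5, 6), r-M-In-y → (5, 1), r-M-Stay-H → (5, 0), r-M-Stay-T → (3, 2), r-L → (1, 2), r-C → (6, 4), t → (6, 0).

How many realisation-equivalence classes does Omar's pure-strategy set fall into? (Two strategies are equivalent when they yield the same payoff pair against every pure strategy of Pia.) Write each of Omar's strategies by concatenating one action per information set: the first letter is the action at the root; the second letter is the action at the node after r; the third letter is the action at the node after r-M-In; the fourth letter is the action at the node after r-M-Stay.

7

Omar has 24 pure strategies: rMwH, rMwT, rMyH, rMyT, rLwH, rLwT, rLyH, rLyT, rCwH, rCwT, rCyH, rCyT, tMwH, tMwT, tMyH, tMyT, tLwH, tLwT, tLyH, tLyT, tCwH, tCwT, tCyH, tCyT. Columns: In, Stay.
{rMwH} → row (5,6) (5,0)
{rMwT} → row (5,6) (3,2)
{rMyH} → row (5,1) (5,0)
{rMyT} → row (5,1) (3,2)
{rLwH, rLwT, rLyH, rLyT} → row (1,2) (1,2)
{rCwH, rCwT, rCyH, rCyT} → row (6,4) (6,4)
{tMwH, tMwT, tMyH, tMyT, tLwH, tLwT, tLyH, tLyT, tCwH, tCwT, tCyH, tCyT} → row (6,0) (6,0)
That's 7 distinct rows out of 24 strategies.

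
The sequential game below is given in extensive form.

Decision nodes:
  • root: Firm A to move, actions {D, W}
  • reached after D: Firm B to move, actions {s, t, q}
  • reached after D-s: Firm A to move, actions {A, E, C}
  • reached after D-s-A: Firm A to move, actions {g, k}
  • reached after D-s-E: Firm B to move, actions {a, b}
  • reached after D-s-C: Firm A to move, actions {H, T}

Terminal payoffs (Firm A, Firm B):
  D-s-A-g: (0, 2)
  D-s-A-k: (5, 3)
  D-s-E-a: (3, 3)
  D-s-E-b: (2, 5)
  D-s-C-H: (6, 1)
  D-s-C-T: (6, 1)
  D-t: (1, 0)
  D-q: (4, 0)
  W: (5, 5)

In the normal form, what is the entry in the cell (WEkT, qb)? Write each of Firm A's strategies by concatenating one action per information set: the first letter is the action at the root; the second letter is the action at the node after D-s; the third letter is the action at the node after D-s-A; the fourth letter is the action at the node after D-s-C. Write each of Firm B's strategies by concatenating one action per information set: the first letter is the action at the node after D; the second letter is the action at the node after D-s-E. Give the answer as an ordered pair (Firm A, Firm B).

(5, 5)

Trace the play path from the root:
  Firm A plays W
→ terminal payoff (5, 5).
(Firm A's choice at the node after D-s is never reached on this path, so it doesn't affect the outcome.)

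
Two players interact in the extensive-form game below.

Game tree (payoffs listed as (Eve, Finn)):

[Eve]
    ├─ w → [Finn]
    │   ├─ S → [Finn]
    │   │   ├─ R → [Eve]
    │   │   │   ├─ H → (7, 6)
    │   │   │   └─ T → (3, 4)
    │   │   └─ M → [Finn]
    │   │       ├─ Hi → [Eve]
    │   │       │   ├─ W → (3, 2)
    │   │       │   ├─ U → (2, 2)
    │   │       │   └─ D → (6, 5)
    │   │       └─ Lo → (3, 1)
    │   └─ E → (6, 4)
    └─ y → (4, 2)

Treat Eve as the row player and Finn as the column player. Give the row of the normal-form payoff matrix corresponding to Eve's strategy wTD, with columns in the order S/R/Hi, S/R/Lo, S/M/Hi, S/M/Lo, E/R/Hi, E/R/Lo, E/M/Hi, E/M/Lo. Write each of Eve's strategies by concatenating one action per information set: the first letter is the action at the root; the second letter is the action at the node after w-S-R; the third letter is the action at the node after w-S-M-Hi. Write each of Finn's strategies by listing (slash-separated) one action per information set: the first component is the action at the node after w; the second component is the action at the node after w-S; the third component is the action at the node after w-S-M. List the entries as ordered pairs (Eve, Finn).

(3,4) (3,4) (6,5) (3,1) (6,4) (6,4) (6,4) (6,4)

vs S/R/Hi: Eve plays w → Finn plays S at [w] → Finn plays R at [w-S] → Eve plays T at [w-S-R] → (3, 4)
vs S/R/Lo: Eve plays w → Finn plays S at [w] → Finn plays R at [w-S] → Eve plays T at [w-S-R] → (3, 4)
vs S/M/Hi: Eve plays w → Finn plays S at [w] → Finn plays M at [w-S] → Finn plays Hi at [w-S-M] → Eve plays D at [w-S-M-Hi] → (6, 5)
vs S/M/Lo: Eve plays w → Finn plays S at [w] → Finn plays M at [w-S] → Finn plays Lo at [w-S-M] → (3, 1)
vs E/R/Hi: Eve plays w → Finn plays E at [w] → (6, 4)
vs E/R/Lo: Eve plays w → Finn plays E at [w] → (6, 4)
vs E/M/Hi: Eve plays w → Finn plays E at [w] → (6, 4)
vs E/M/Lo: Eve plays w → Finn plays E at [w] → (6, 4)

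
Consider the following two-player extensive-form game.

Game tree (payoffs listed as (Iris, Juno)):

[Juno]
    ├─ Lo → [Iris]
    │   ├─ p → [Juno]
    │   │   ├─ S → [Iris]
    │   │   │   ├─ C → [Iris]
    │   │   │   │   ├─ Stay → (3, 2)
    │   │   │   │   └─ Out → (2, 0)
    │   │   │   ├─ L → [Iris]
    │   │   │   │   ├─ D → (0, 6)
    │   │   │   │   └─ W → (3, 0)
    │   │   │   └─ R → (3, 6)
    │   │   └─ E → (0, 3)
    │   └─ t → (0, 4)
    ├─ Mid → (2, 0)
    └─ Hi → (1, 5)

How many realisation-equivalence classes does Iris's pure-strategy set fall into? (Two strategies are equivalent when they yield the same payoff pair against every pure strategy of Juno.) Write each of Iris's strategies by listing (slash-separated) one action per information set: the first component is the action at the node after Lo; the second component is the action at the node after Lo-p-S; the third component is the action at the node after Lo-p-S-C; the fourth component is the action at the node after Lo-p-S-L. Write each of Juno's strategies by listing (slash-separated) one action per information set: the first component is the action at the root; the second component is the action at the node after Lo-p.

6

Iris has 24 pure strategies: p/C/Stay/D, p/C/Stay/W, p/C/Out/D, p/C/Out/W, p/L/Stay/D, p/L/Stay/W, p/L/Out/D, p/L/Out/W, p/R/Stay/D, p/R/Stay/W, p/R/Out/D, p/R/Out/W, t/C/Stay/D, t/C/Stay/W, t/C/Out/D, t/C/Out/W, t/L/Stay/D, t/L/Stay/W, t/L/Out/D, t/L/Out/W, t/R/Stay/D, t/R/Stay/W, t/R/Out/D, t/R/Out/W. Columns: Lo/S, Lo/E, Mid/S, Mid/E, Hi/S, Hi/E.
{p/C/Stay/D, p/C/Stay/W} → row (3,2) (0,3) (2,0) (2,0) (1,5) (1,5)
{p/C/Out/D, p/C/Out/W} → row (2,0) (0,3) (2,0) (2,0) (1,5) (1,5)
{p/L/Stay/D, p/L/Out/D} → row (0,6) (0,3) (2,0) (2,0) (1,5) (1,5)
{p/L/Stay/W, p/L/Out/W} → row (3,0) (0,3) (2,0) (2,0) (1,5) (1,5)
{p/R/Stay/D, p/R/Stay/W, p/R/Out/D, p/R/Out/W} → row (3,6) (0,3) (2,0) (2,0) (1,5) (1,5)
{t/C/Stay/D, t/C/Stay/W, t/C/Out/D, t/C/Out/W, t/L/Stay/D, t/L/Stay/W, t/L/Out/D, t/L/Out/W, t/R/Stay/D, t/R/Stay/W, t/R/Out/D, t/R/Out/W} → row (0,4) (0,4) (2,0) (2,0) (1,5) (1,5)
That's 6 distinct rows out of 24 strategies.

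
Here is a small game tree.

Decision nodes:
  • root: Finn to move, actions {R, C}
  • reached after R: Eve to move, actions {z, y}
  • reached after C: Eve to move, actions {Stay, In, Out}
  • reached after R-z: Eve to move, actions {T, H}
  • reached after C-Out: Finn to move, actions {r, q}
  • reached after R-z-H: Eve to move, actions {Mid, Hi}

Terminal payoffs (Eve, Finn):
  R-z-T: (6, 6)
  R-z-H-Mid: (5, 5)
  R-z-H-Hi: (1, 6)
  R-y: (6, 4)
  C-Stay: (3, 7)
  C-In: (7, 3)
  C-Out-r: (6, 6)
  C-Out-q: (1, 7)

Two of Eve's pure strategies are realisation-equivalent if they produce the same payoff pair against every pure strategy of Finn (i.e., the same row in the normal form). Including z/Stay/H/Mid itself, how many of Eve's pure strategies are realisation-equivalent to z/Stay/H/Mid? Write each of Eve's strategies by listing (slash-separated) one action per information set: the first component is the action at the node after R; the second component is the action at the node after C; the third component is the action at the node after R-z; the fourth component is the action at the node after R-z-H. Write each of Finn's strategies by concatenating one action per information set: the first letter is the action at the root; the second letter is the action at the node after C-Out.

1

Row for z/Stay/H/Mid (columns Rr, Rq, Cr, Cq): (5,5) (5,5) (3,7) (3,7).
Every one of Eve's information sets is on the play path for some reply by Finn when Eve follows z/Stay/H/Mid.
Changing the action at any of them therefore changes at least one column, so only z/Stay/H/Mid itself gives this row.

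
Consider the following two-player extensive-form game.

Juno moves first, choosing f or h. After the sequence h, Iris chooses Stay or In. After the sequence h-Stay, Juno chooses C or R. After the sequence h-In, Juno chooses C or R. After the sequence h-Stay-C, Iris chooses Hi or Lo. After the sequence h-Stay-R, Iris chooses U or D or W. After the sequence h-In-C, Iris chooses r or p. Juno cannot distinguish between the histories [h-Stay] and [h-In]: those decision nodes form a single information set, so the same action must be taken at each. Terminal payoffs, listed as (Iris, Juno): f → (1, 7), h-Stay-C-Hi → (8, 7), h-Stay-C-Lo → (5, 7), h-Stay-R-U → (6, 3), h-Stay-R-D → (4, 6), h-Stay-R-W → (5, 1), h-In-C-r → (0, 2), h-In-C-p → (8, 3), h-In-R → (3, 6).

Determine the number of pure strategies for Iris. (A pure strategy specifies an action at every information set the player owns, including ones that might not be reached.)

Iris owns the node after h with actions {Stay, In} — two choices.
Iris owns the node after h-Stay-C with actions {Hi, Lo} — two choices.
Iris owns the node after h-Stay-R with actions {U, D, W} — three choices.
Iris owns the node after h-In-C with actions {r, p} — two choices.
A pure strategy fixes one action at each information set independently, so the count is the product 2 × 2 × 3 × 2 = 24.
(For reference, Juno has 4 pure strategies, giving a 24×4 normal-form matrix.)

24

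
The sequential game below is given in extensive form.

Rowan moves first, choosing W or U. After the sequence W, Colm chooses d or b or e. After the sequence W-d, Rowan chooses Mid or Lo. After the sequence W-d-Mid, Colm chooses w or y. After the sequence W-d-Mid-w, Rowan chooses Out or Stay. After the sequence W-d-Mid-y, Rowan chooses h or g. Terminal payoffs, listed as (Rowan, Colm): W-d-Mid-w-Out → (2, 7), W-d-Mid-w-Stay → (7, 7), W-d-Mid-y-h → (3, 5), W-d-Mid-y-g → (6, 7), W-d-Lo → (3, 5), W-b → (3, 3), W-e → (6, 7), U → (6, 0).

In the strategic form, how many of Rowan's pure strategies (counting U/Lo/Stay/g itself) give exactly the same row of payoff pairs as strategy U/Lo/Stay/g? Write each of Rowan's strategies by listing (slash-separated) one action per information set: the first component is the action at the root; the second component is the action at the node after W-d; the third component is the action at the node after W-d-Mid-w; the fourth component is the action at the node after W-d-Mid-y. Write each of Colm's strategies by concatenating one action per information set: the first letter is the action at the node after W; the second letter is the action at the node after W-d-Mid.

8

Row for U/Lo/Stay/g (columns dw, dy, bw, by, ew, ey): (6,0) (6,0) (6,0) (6,0) (6,0) (6,0).
Under U/Lo/Stay/g, Rowan's choice at the node after W-d and at the node after W-d-Mid-w and at the node after W-d-Mid-y can never be reached regardless of what Colm does, so varying those choices leaves every outcome unchanged.
Holding the reachable choices fixed and varying the unreachable ones freely already gives 2 × 2 × 2 = 8 equivalent strategies.
No other strategy reproduces this row, so those 8 are the full class: U/Mid/Out/h, U/Mid/Out/g, U/Mid/Stay/h, U/Mid/Stay/g, U/Lo/Out/h, U/Lo/Out/g, U/Lo/Stay/h, U/Lo/Stay/g.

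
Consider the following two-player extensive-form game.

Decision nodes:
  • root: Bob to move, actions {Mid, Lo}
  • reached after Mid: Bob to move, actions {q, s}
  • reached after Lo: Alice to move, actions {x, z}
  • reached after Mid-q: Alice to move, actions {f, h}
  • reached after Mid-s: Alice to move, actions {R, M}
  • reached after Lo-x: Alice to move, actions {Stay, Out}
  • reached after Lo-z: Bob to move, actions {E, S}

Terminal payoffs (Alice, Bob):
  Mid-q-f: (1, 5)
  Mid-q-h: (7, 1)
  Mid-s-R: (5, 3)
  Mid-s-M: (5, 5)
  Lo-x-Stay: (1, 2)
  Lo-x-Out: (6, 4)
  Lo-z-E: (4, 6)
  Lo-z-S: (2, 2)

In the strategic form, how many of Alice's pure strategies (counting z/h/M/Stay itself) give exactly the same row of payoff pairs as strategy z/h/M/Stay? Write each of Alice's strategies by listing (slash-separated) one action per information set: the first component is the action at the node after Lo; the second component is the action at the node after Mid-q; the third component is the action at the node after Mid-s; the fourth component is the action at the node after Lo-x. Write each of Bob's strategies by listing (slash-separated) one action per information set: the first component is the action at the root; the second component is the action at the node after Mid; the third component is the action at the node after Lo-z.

Row for z/h/M/Stay (columns Mid/q/E, Mid/q/S, Mid/s/E, Mid/s/S, Lo/q/E, Lo/q/S, Lo/s/E, Lo/s/S): (7,1) (7,1) (5,5) (5,5) (4,6) (2,2) (4,6) (2,2).
Under z/h/M/Stay, Alice's choice at the node after Lo-x can never be reached regardless of what Bob does, so varying those choices leaves every outcome unchanged.
Holding the reachable choices fixed and varying the unreachable one freely already gives 2 equivalent strategies.
No other strategy reproduces this row, so those 2 are the full class: z/h/M/Stay, z/h/M/Out.

2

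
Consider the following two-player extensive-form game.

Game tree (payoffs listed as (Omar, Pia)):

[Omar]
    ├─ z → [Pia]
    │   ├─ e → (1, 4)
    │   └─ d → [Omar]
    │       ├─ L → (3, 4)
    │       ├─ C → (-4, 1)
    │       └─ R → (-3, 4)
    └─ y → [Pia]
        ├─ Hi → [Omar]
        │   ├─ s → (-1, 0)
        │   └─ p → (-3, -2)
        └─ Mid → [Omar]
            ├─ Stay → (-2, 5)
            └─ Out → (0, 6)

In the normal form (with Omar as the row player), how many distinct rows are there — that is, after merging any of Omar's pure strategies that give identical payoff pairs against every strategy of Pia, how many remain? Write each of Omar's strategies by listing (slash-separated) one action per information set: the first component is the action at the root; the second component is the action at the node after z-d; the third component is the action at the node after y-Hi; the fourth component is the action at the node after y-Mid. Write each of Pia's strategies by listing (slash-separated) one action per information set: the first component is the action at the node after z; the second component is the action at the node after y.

Omar has 24 pure strategies: z/L/s/Stay, z/L/s/Out, z/L/p/Stay, z/L/p/Out, z/C/s/Stay, z/C/s/Out, z/C/p/Stay, z/C/p/Out, z/R/s/Stay, z/R/s/Out, z/R/p/Stay, z/R/p/Out, y/L/s/Stay, y/L/s/Out, y/L/p/Stay, y/L/p/Out, y/C/s/Stay, y/C/s/Out, y/C/p/Stay, y/C/p/Out, y/R/s/Stay, y/R/s/Out, y/R/p/Stay, y/R/p/Out. Columns: e/Hi, e/Mid, d/Hi, d/Mid.
{z/L/s/Stay, z/L/s/Out, z/L/p/Stay, z/L/p/Out} → row (1,4) (1,4) (3,4) (3,4)
{z/C/s/Stay, z/C/s/Out, z/C/p/Stay, z/C/p/Out} → row (1,4) (1,4) (-4,1) (-4,1)
{z/R/s/Stay, z/R/s/Out, z/R/p/Stay, z/R/p/Out} → row (1,4) (1,4) (-3,4) (-3,4)
{y/L/s/Stay, y/C/s/Stay, y/R/s/Stay} → row (-1,0) (-2,5) (-1,0) (-2,5)
{y/L/s/Out, y/C/s/Out, y/R/s/Out} → row (-1,0) (0,6) (-1,0) (0,6)
{y/L/p/Stay, y/C/p/Stay, y/R/p/Stay} → row (-3,-2) (-2,5) (-3,-2) (-2,5)
{y/L/p/Out, y/C/p/Out, y/R/p/Out} → row (-3,-2) (0,6) (-3,-2) (0,6)
That's 7 distinct rows out of 24 strategies.

7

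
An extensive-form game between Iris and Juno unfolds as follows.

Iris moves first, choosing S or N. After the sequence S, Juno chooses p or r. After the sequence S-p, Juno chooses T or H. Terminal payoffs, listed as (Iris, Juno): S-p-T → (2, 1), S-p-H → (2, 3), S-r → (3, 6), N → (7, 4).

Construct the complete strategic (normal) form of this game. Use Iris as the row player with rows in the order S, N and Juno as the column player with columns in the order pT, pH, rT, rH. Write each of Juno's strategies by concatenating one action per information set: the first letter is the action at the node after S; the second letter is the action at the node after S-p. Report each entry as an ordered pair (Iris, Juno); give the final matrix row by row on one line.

S: (2,1) (2,3) (3,6) (3,6) | N: (7,4) (7,4) (7,4) (7,4)

Row S: pT→(2,1), pH→(2,3), rT→(3,6), rH→(3,6)
Row N: pT→(7,4), pH→(7,4), rT→(7,4), rH→(7,4)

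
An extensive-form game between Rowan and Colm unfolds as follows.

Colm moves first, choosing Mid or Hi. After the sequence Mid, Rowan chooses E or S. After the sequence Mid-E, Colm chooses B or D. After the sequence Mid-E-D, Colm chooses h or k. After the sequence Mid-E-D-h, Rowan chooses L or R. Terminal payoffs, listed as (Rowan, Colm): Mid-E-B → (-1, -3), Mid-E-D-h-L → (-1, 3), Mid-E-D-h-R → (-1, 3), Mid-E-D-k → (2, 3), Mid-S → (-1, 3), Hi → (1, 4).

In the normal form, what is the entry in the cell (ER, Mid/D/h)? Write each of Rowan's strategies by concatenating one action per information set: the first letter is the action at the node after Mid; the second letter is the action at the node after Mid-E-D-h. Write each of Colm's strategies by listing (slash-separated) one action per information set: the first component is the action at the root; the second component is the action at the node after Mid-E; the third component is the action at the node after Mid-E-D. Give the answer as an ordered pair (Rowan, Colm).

Trace the play path from the root:
  Colm plays Mid
  Rowan plays E at [Mid]
  Colm plays D at [Mid-E]
  Colm plays h at [Mid-E-D]
  Rowan plays R at [Mid-E-D-h]
→ terminal payoff (-1, 3).

(-1, 3)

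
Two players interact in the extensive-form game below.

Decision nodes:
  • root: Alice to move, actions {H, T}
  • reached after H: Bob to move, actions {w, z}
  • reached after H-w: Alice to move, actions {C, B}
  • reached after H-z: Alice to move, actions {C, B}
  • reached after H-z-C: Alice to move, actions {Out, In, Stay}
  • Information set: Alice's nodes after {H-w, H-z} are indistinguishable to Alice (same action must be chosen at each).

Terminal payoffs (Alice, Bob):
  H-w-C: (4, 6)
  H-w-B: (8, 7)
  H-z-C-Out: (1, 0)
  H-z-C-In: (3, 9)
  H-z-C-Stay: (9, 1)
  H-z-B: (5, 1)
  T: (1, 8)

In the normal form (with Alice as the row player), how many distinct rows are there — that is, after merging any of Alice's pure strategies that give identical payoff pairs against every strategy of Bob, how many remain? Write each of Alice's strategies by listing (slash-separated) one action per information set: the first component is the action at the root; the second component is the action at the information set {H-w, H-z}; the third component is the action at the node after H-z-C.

5

Alice has 12 pure strategies: H/C/Out, H/C/In, H/C/Stay, H/B/Out, H/B/In, H/B/Stay, T/C/Out, T/C/In, T/C/Stay, T/B/Out, T/B/In, T/B/Stay. Columns: w, z.
{H/C/Out} → row (4,6) (1,0)
{H/C/In} → row (4,6) (3,9)
{H/C/Stay} → row (4,6) (9,1)
{H/B/Out, H/B/In, H/B/Stay} → row (8,7) (5,1)
{T/C/Out, T/C/In, T/C/Stay, T/B/Out, T/B/In, T/B/Stay} → row (1,8) (1,8)
That's 5 distinct rows out of 12 strategies.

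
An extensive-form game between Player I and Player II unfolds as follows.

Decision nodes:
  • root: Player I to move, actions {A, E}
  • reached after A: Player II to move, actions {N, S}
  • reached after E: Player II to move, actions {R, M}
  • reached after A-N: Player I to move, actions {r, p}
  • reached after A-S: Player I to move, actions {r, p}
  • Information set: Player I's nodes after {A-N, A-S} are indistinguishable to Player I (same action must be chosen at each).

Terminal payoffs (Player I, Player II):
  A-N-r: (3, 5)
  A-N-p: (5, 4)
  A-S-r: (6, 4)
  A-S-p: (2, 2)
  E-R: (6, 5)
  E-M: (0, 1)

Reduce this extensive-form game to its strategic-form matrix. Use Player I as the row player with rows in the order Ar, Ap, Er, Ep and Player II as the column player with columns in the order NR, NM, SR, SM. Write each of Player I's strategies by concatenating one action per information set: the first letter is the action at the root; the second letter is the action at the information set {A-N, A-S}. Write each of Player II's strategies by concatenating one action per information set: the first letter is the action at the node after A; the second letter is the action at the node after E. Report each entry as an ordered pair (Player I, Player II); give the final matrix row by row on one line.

Row Ar: NR→(3,5), NM→(3,5), SR→(6,4), SM→(6,4)
Row Ap: NR→(5,4), NM→(5,4), SR→(2,2), SM→(2,2)
Row Er: NR→(6,5), NM→(0,1), SR→(6,5), SM→(0,1)
Row Ep: NR→(6,5), NM→(0,1), SR→(6,5), SM→(0,1)

Ar: (3,5) (3,5) (6,4) (6,4) | Ap: (5,4) (5,4) (2,2) (2,2) | Er: (6,5) (0,1) (6,5) (0,1) | Ep: (6,5) (0,1) (6,5) (0,1)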